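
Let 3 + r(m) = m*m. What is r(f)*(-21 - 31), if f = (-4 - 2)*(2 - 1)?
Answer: -1716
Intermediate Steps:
f = -6 (f = -6*1 = -6)
r(m) = -3 + m² (r(m) = -3 + m*m = -3 + m²)
r(f)*(-21 - 31) = (-3 + (-6)²)*(-21 - 31) = (-3 + 36)*(-52) = 33*(-52) = -1716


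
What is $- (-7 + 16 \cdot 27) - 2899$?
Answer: $-3324$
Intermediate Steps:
$- (-7 + 16 \cdot 27) - 2899 = - (-7 + 432) - 2899 = \left(-1\right) 425 - 2899 = -425 - 2899 = -3324$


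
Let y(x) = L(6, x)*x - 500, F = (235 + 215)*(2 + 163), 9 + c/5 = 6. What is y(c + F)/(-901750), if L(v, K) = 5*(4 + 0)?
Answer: -29684/18035 ≈ -1.6459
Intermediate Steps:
c = -15 (c = -45 + 5*6 = -45 + 30 = -15)
F = 74250 (F = 450*165 = 74250)
L(v, K) = 20 (L(v, K) = 5*4 = 20)
y(x) = -500 + 20*x (y(x) = 20*x - 500 = -500 + 20*x)
y(c + F)/(-901750) = (-500 + 20*(-15 + 74250))/(-901750) = (-500 + 20*74235)*(-1/901750) = (-500 + 1484700)*(-1/901750) = 1484200*(-1/901750) = -29684/18035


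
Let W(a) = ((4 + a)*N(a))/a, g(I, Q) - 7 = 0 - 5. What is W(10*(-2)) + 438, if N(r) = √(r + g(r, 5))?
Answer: 438 + 12*I*√2/5 ≈ 438.0 + 3.3941*I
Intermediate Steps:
g(I, Q) = 2 (g(I, Q) = 7 + (0 - 5) = 7 - 5 = 2)
N(r) = √(2 + r) (N(r) = √(r + 2) = √(2 + r))
W(a) = √(2 + a)*(4 + a)/a (W(a) = ((4 + a)*√(2 + a))/a = (√(2 + a)*(4 + a))/a = √(2 + a)*(4 + a)/a)
W(10*(-2)) + 438 = √(2 + 10*(-2))*(4 + 10*(-2))/((10*(-2))) + 438 = √(2 - 20)*(4 - 20)/(-20) + 438 = -1/20*√(-18)*(-16) + 438 = -1/20*3*I*√2*(-16) + 438 = 12*I*√2/5 + 438 = 438 + 12*I*√2/5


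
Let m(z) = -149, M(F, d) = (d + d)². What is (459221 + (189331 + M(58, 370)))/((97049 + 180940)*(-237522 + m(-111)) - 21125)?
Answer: -149519/8258743093 ≈ -1.8104e-5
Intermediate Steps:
M(F, d) = 4*d² (M(F, d) = (2*d)² = 4*d²)
(459221 + (189331 + M(58, 370)))/((97049 + 180940)*(-237522 + m(-111)) - 21125) = (459221 + (189331 + 4*370²))/((97049 + 180940)*(-237522 - 149) - 21125) = (459221 + (189331 + 4*136900))/(277989*(-237671) - 21125) = (459221 + (189331 + 547600))/(-66069923619 - 21125) = (459221 + 736931)/(-66069944744) = 1196152*(-1/66069944744) = -149519/8258743093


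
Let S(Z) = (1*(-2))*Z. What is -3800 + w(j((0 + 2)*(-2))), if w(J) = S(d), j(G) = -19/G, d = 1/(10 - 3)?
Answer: -26602/7 ≈ -3800.3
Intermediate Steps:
d = ⅐ (d = 1/7 = ⅐ ≈ 0.14286)
S(Z) = -2*Z
w(J) = -2/7 (w(J) = -2*⅐ = -2/7)
-3800 + w(j((0 + 2)*(-2))) = -3800 - 2/7 = -26602/7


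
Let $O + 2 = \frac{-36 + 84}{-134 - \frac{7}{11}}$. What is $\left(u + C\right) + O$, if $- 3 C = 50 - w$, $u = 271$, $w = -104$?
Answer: $\frac{965509}{4443} \approx 217.31$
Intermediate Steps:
$O = - \frac{3490}{1481}$ ($O = -2 + \frac{-36 + 84}{-134 - \frac{7}{11}} = -2 + \frac{48}{-134 - \frac{7}{11}} = -2 + \frac{48}{- \frac{1481}{11}} = -2 + 48 \left(- \frac{11}{1481}\right) = -2 - \frac{528}{1481} = - \frac{3490}{1481} \approx -2.3565$)
$C = - \frac{154}{3}$ ($C = - \frac{50 - -104}{3} = - \frac{50 + 104}{3} = \left(- \frac{1}{3}\right) 154 = - \frac{154}{3} \approx -51.333$)
$\left(u + C\right) + O = \left(271 - \frac{154}{3}\right) - \frac{3490}{1481} = \frac{659}{3} - \frac{3490}{1481} = \frac{965509}{4443}$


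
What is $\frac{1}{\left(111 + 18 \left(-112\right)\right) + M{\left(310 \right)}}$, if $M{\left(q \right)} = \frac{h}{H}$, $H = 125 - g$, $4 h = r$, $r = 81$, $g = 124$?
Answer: $- \frac{4}{7539} \approx -0.00053057$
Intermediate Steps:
$h = \frac{81}{4}$ ($h = \frac{1}{4} \cdot 81 = \frac{81}{4} \approx 20.25$)
$H = 1$ ($H = 125 - 124 = 1$)
$M{\left(q \right)} = \frac{81}{4}$ ($M{\left(q \right)} = \frac{81}{4 \cdot 1} = \frac{81}{4} \cdot 1 = \frac{81}{4}$)
$\frac{1}{\left(111 + 18 \left(-112\right)\right) + M{\left(310 \right)}} = \frac{1}{\left(111 + 18 \left(-112\right)\right) + \frac{81}{4}} = \frac{1}{\left(111 - 2016\right) + \frac{81}{4}} = \frac{1}{-1905 + \frac{81}{4}} = \frac{1}{- \frac{7539}{4}} = - \frac{4}{7539}$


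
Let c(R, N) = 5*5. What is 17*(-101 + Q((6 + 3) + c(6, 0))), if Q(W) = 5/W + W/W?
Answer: -3395/2 ≈ -1697.5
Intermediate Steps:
c(R, N) = 25
Q(W) = 1 + 5/W (Q(W) = 5/W + 1 = 1 + 5/W)
17*(-101 + Q((6 + 3) + c(6, 0))) = 17*(-101 + (5 + ((6 + 3) + 25))/((6 + 3) + 25)) = 17*(-101 + (5 + (9 + 25))/(9 + 25)) = 17*(-101 + (5 + 34)/34) = 17*(-101 + (1/34)*39) = 17*(-101 + 39/34) = 17*(-3395/34) = -3395/2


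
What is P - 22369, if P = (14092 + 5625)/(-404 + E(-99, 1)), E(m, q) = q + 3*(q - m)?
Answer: -2323724/103 ≈ -22560.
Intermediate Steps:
E(m, q) = -3*m + 4*q (E(m, q) = q + (-3*m + 3*q) = -3*m + 4*q)
P = -19717/103 (P = (14092 + 5625)/(-404 + (-3*(-99) + 4*1)) = 19717/(-404 + (297 + 4)) = 19717/(-404 + 301) = 19717/(-103) = 19717*(-1/103) = -19717/103 ≈ -191.43)
P - 22369 = -19717/103 - 22369 = -2323724/103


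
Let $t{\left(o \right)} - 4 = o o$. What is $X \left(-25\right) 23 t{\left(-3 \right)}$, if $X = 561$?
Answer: $-4193475$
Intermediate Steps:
$t{\left(o \right)} = 4 + o^{2}$ ($t{\left(o \right)} = 4 + o o = 4 + o^{2}$)
$X \left(-25\right) 23 t{\left(-3 \right)} = 561 \left(-25\right) 23 \left(4 + \left(-3\right)^{2}\right) = 561 \left(- 575 \left(4 + 9\right)\right) = 561 \left(\left(-575\right) 13\right) = 561 \left(-7475\right) = -4193475$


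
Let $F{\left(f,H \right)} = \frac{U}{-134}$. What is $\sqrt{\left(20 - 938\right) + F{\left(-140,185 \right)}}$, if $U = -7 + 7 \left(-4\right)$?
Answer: $\frac{i \sqrt{16478918}}{134} \approx 30.294 i$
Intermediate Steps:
$U = -35$ ($U = -7 - 28 = -35$)
$F{\left(f,H \right)} = \frac{35}{134}$ ($F{\left(f,H \right)} = - \frac{35}{-134} = \left(-35\right) \left(- \frac{1}{134}\right) = \frac{35}{134}$)
$\sqrt{\left(20 - 938\right) + F{\left(-140,185 \right)}} = \sqrt{\left(20 - 938\right) + \frac{35}{134}} = \sqrt{-918 + \frac{35}{134}} = \sqrt{- \frac{122977}{134}} = \frac{i \sqrt{16478918}}{134}$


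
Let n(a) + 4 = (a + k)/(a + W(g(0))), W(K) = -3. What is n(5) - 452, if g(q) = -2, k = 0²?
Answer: -907/2 ≈ -453.50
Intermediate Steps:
k = 0
n(a) = -4 + a/(-3 + a) (n(a) = -4 + (a + 0)/(a - 3) = -4 + a/(-3 + a))
n(5) - 452 = 3*(4 - 1*5)/(-3 + 5) - 452 = 3*(4 - 5)/2 - 452 = 3*(½)*(-1) - 452 = -3/2 - 452 = -907/2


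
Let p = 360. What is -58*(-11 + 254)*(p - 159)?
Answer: -2832894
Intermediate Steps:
-58*(-11 + 254)*(p - 159) = -58*(-11 + 254)*(360 - 159) = -14094*201 = -58*48843 = -2832894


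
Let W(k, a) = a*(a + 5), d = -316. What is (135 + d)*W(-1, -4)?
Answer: 724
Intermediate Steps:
W(k, a) = a*(5 + a)
(135 + d)*W(-1, -4) = (135 - 316)*(-4*(5 - 4)) = -(-724) = -181*(-4) = 724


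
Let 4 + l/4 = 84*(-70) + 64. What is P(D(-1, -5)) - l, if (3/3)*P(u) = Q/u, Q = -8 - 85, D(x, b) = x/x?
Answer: 23187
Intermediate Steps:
D(x, b) = 1
Q = -93
P(u) = -93/u
l = -23280 (l = -16 + 4*(84*(-70) + 64) = -16 + 4*(-5880 + 64) = -16 + 4*(-5816) = -16 - 23264 = -23280)
P(D(-1, -5)) - l = -93/1 - 1*(-23280) = -93*1 + 23280 = -93 + 23280 = 23187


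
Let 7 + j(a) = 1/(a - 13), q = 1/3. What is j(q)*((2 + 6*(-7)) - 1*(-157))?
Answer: -31473/38 ≈ -828.24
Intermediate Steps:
q = ⅓ ≈ 0.33333
j(a) = -7 + 1/(-13 + a) (j(a) = -7 + 1/(a - 13) = -7 + 1/(-13 + a))
j(q)*((2 + 6*(-7)) - 1*(-157)) = ((92 - 7*⅓)/(-13 + ⅓))*((2 + 6*(-7)) - 1*(-157)) = ((92 - 7/3)/(-38/3))*((2 - 42) + 157) = (-3/38*269/3)*(-40 + 157) = -269/38*117 = -31473/38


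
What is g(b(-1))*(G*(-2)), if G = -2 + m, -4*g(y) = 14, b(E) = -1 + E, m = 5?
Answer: 21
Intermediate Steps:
g(y) = -7/2 (g(y) = -¼*14 = -7/2)
G = 3 (G = -2 + 5 = 3)
g(b(-1))*(G*(-2)) = -21*(-2)/2 = -7/2*(-6) = 21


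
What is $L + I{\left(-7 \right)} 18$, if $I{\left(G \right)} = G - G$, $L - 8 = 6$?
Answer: $14$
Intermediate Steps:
$L = 14$ ($L = 8 + 6 = 14$)
$I{\left(G \right)} = 0$
$L + I{\left(-7 \right)} 18 = 14 + 0 \cdot 18 = 14 + 0 = 14$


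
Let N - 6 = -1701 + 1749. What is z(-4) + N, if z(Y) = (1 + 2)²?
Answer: 63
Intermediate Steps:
N = 54 (N = 6 + (-1701 + 1749) = 6 + 48 = 54)
z(Y) = 9 (z(Y) = 3² = 9)
z(-4) + N = 9 + 54 = 63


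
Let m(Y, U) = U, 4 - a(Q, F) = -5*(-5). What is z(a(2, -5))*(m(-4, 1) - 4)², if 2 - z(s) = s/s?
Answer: 9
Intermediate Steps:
a(Q, F) = -21 (a(Q, F) = 4 - (-5)*(-5) = 4 - 1*25 = 4 - 25 = -21)
z(s) = 1 (z(s) = 2 - s/s = 2 - 1*1 = 2 - 1 = 1)
z(a(2, -5))*(m(-4, 1) - 4)² = 1*(1 - 4)² = 1*(-3)² = 1*9 = 9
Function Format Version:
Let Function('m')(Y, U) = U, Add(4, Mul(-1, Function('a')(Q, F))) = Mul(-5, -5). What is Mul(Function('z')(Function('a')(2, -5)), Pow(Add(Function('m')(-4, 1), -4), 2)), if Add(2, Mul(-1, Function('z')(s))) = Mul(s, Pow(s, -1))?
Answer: 9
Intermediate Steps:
Function('a')(Q, F) = -21 (Function('a')(Q, F) = Add(4, Mul(-1, Mul(-5, -5))) = Add(4, Mul(-1, 25)) = Add(4, -25) = -21)
Function('z')(s) = 1 (Function('z')(s) = Add(2, Mul(-1, Mul(s, Pow(s, -1)))) = Add(2, Mul(-1, 1)) = Add(2, -1) = 1)
Mul(Function('z')(Function('a')(2, -5)), Pow(Add(Function('m')(-4, 1), -4), 2)) = Mul(1, Pow(Add(1, -4), 2)) = Mul(1, Pow(-3, 2)) = Mul(1, 9) = 9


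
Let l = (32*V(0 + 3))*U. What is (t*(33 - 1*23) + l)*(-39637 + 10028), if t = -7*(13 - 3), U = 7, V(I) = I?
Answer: 829052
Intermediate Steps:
t = -70 (t = -7*10 = -70)
l = 672 (l = (32*(0 + 3))*7 = (32*3)*7 = 96*7 = 672)
(t*(33 - 1*23) + l)*(-39637 + 10028) = (-70*(33 - 1*23) + 672)*(-39637 + 10028) = (-70*(33 - 23) + 672)*(-29609) = (-70*10 + 672)*(-29609) = (-700 + 672)*(-29609) = -28*(-29609) = 829052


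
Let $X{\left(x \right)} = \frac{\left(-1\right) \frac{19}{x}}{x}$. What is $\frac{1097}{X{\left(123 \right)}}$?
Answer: $- \frac{16596513}{19} \approx -8.735 \cdot 10^{5}$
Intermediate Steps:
$X{\left(x \right)} = - \frac{19}{x^{2}}$ ($X{\left(x \right)} = \frac{\left(-19\right) \frac{1}{x}}{x} = - \frac{19}{x^{2}}$)
$\frac{1097}{X{\left(123 \right)}} = \frac{1097}{\left(-19\right) \frac{1}{15129}} = \frac{1097}{- \frac{19}{15129}} = 1097 \left(- \frac{15129}{19}\right) = - \frac{16596513}{19}$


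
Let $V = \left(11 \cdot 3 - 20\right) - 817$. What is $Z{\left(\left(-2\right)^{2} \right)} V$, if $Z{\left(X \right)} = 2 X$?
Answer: $-6432$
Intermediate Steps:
$V = -804$ ($V = \left(33 - 20\right) - 817 = 13 - 817 = -804$)
$Z{\left(\left(-2\right)^{2} \right)} V = 2 \left(-2\right)^{2} \left(-804\right) = 2 \cdot 4 \left(-804\right) = 8 \left(-804\right) = -6432$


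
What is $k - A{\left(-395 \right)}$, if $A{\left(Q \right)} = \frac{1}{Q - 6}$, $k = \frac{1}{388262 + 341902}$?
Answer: $\frac{730565}{292795764} \approx 0.0024951$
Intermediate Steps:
$k = \frac{1}{730164} \approx 1.3696 \cdot 10^{-6}$
$A{\left(Q \right)} = \frac{1}{-6 + Q}$
$k - A{\left(-395 \right)} = \frac{1}{730164} - \frac{1}{-6 - 395} = \frac{1}{730164} - \frac{1}{-401} = \frac{1}{730164} - - \frac{1}{401} = \frac{1}{730164} + \frac{1}{401} = \frac{730565}{292795764}$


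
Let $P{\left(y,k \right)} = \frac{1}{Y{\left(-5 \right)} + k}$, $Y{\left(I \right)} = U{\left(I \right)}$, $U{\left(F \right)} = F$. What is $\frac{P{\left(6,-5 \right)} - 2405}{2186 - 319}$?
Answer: $- \frac{24051}{18670} \approx -1.2882$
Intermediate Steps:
$Y{\left(I \right)} = I$
$P{\left(y,k \right)} = \frac{1}{-5 + k}$
$\frac{P{\left(6,-5 \right)} - 2405}{2186 - 319} = \frac{\frac{1}{-5 - 5} - 2405}{2186 - 319} = \frac{\frac{1}{-10} - 2405}{1867} = \left(- \frac{1}{10} - 2405\right) \frac{1}{1867} = \left(- \frac{24051}{10}\right) \frac{1}{1867} = - \frac{24051}{18670}$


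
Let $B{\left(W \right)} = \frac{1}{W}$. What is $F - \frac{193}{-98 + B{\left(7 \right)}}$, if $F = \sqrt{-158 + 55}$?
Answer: $\frac{1351}{685} + i \sqrt{103} \approx 1.9723 + 10.149 i$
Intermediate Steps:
$F = i \sqrt{103}$ ($F = \sqrt{-103} = i \sqrt{103} \approx 10.149 i$)
$F - \frac{193}{-98 + B{\left(7 \right)}} = i \sqrt{103} - \frac{193}{-98 + \frac{1}{7}} = i \sqrt{103} - \frac{193}{- \frac{685}{7}} = i \sqrt{103} - - \frac{1351}{685} = i \sqrt{103} + \frac{1351}{685} = \frac{1351}{685} + i \sqrt{103}$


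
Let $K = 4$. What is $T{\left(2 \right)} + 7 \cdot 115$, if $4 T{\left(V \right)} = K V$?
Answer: $807$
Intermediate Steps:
$T{\left(V \right)} = V$ ($T{\left(V \right)} = \frac{4 V}{4} = V$)
$T{\left(2 \right)} + 7 \cdot 115 = 2 + 7 \cdot 115 = 2 + 805 = 807$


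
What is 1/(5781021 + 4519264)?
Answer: 1/10300285 ≈ 9.7085e-8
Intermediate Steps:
1/(5781021 + 4519264) = 1/10300285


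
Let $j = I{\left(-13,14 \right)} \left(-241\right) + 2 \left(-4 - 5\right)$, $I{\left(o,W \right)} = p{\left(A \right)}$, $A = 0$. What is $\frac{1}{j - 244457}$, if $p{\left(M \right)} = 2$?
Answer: $- \frac{1}{244957} \approx -4.0824 \cdot 10^{-6}$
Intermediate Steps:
$I{\left(o,W \right)} = 2$
$j = -500$ ($j = 2 \left(-241\right) + 2 \left(-4 - 5\right) = -482 + 2 \left(-9\right) = -482 - 18 = -500$)
$\frac{1}{j - 244457} = \frac{1}{-500 - 244457} = \frac{1}{-244957} = - \frac{1}{244957}$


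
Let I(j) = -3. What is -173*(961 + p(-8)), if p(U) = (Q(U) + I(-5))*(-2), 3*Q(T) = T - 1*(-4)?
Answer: -503257/3 ≈ -1.6775e+5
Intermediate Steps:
Q(T) = 4/3 + T/3 (Q(T) = (T - 1*(-4))/3 = (T + 4)/3 = (4 + T)/3 = 4/3 + T/3)
p(U) = 10/3 - 2*U/3 (p(U) = ((4/3 + U/3) - 3)*(-2) = (-5/3 + U/3)*(-2) = 10/3 - 2*U/3)
-173*(961 + p(-8)) = -173*(961 + (10/3 - ⅔*(-8))) = -173*(961 + (10/3 + 16/3)) = -173*(961 + 26/3) = -173*2909/3 = -503257/3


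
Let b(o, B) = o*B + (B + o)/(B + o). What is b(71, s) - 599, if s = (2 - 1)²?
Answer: -527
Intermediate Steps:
s = 1 (s = 1² = 1)
b(o, B) = 1 + B*o (b(o, B) = B*o + 1 = 1 + B*o)
b(71, s) - 599 = (1 + 1*71) - 599 = (1 + 71) - 599 = 72 - 599 = -527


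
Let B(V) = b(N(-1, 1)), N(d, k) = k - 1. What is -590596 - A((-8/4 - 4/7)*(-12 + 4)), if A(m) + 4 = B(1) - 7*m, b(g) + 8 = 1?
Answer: -590441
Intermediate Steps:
N(d, k) = -1 + k
b(g) = -7 (b(g) = -8 + 1 = -7)
B(V) = -7
A(m) = -11 - 7*m (A(m) = -4 + (-7 - 7*m) = -11 - 7*m)
-590596 - A((-8/4 - 4/7)*(-12 + 4)) = -590596 - (-11 - 7*(-8/4 - 4/7)*(-12 + 4)) = -590596 - (-11 - 7*(-8*¼ - 4*⅐)*(-8)) = -590596 - (-11 - 7*(-2 - 4/7)*(-8)) = -590596 - (-11 - (-18)*(-8)) = -590596 - (-11 - 7*144/7) = -590596 - (-11 - 144) = -590596 - 1*(-155) = -590596 + 155 = -590441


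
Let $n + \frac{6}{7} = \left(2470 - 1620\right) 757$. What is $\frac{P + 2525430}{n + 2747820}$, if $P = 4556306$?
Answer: $\frac{12393038}{5934721} \approx 2.0882$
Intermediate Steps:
$n = \frac{4504144}{7}$ ($n = - \frac{6}{7} + \left(2470 - 1620\right) 757 = - \frac{6}{7} + 850 \cdot 757 = - \frac{6}{7} + 643450 = \frac{4504144}{7} \approx 6.4345 \cdot 10^{5}$)
$\frac{P + 2525430}{n + 2747820} = \frac{4556306 + 2525430}{\frac{4504144}{7} + 2747820} = \frac{7081736}{\frac{23738884}{7}} = 7081736 \cdot \frac{7}{23738884} = \frac{12393038}{5934721}$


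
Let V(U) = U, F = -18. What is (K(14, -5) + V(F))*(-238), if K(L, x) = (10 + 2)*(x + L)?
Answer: -21420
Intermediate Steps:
K(L, x) = 12*L + 12*x (K(L, x) = 12*(L + x) = 12*L + 12*x)
(K(14, -5) + V(F))*(-238) = ((12*14 + 12*(-5)) - 18)*(-238) = ((168 - 60) - 18)*(-238) = (108 - 18)*(-238) = 90*(-238) = -21420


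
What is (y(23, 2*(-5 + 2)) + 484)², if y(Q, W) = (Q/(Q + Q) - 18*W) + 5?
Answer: 1428025/4 ≈ 3.5701e+5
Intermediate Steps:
y(Q, W) = 11/2 - 18*W (y(Q, W) = (Q/((2*Q)) - 18*W) + 5 = ((1/(2*Q))*Q - 18*W) + 5 = (½ - 18*W) + 5 = 11/2 - 18*W)
(y(23, 2*(-5 + 2)) + 484)² = ((11/2 - 36*(-5 + 2)) + 484)² = ((11/2 - 36*(-3)) + 484)² = ((11/2 - 18*(-6)) + 484)² = ((11/2 + 108) + 484)² = (227/2 + 484)² = (1195/2)² = 1428025/4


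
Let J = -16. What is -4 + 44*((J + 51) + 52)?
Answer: 3824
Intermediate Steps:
-4 + 44*((J + 51) + 52) = -4 + 44*((-16 + 51) + 52) = -4 + 44*(35 + 52) = -4 + 44*87 = -4 + 3828 = 3824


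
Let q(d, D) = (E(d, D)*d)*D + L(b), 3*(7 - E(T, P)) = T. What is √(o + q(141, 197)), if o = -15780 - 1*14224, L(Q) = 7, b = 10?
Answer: I*√1141077 ≈ 1068.2*I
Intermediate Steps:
E(T, P) = 7 - T/3
q(d, D) = 7 + D*d*(7 - d/3) (q(d, D) = ((7 - d/3)*d)*D + 7 = (d*(7 - d/3))*D + 7 = D*d*(7 - d/3) + 7 = 7 + D*d*(7 - d/3))
o = -30004 (o = -15780 - 14224 = -30004)
√(o + q(141, 197)) = √(-30004 + (7 - ⅓*197*141*(-21 + 141))) = √(-30004 + (7 - ⅓*197*141*120)) = √(-30004 + (7 - 1111080)) = √(-30004 - 1111073) = √(-1141077) = I*√1141077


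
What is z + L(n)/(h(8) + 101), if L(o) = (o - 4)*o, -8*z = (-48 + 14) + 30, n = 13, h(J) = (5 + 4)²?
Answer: 8/7 ≈ 1.1429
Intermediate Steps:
h(J) = 81 (h(J) = 9² = 81)
z = ½ (z = -((-48 + 14) + 30)/8 = -(-34 + 30)/8 = -⅛*(-4) = ½ ≈ 0.50000)
L(o) = o*(-4 + o) (L(o) = (-4 + o)*o = o*(-4 + o))
z + L(n)/(h(8) + 101) = ½ + (13*(-4 + 13))/(81 + 101) = ½ + (13*9)/182 = ½ + 117*(1/182) = ½ + 9/14 = 8/7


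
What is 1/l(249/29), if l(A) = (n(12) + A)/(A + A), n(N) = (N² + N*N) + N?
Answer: 166/2983 ≈ 0.055649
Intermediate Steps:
n(N) = N + 2*N² (n(N) = (N² + N²) + N = 2*N² + N = N + 2*N²)
l(A) = (300 + A)/(2*A) (l(A) = (12*(1 + 2*12) + A)/(A + A) = (12*(1 + 24) + A)/((2*A)) = (12*25 + A)*(1/(2*A)) = (300 + A)*(1/(2*A)) = (300 + A)/(2*A))
1/l(249/29) = 1/((300 + 249/29)/(2*((249/29)))) = 1/((300 + 249*(1/29))/(2*((249*(1/29))))) = 1/((300 + 249/29)/(2*(249/29))) = 1/((½)*(29/249)*(8949/29)) = 1/(2983/166) = 166/2983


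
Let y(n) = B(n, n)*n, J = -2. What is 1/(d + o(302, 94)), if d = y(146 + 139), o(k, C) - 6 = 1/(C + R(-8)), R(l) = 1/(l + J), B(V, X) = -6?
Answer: -939/1600046 ≈ -0.00058686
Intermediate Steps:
R(l) = 1/(-2 + l) (R(l) = 1/(l - 2) = 1/(-2 + l))
o(k, C) = 6 + 1/(-⅒ + C) (o(k, C) = 6 + 1/(C + 1/(-2 - 8)) = 6 + 1/(C + 1/(-10)) = 6 + 1/(C - ⅒) = 6 + 1/(-⅒ + C))
y(n) = -6*n
d = -1710 (d = -6*(146 + 139) = -6*285 = -1710)
1/(d + o(302, 94)) = 1/(-1710 + 4*(1 + 15*94)/(-1 + 10*94)) = 1/(-1710 + 4*(1 + 1410)/(-1 + 940)) = 1/(-1710 + 4*1411/939) = 1/(-1710 + 4*(1/939)*1411) = 1/(-1710 + 5644/939) = 1/(-1600046/939) = -939/1600046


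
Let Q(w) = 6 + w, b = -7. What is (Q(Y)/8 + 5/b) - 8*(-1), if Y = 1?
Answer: 457/56 ≈ 8.1607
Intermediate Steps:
(Q(Y)/8 + 5/b) - 8*(-1) = ((6 + 1)/8 + 5/(-7)) - 8*(-1) = (7*(⅛) + 5*(-⅐)) + 8 = (7/8 - 5/7) + 8 = 9/56 + 8 = 457/56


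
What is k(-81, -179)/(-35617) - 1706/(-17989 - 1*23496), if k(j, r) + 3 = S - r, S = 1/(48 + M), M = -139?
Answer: 4865014507/134458983295 ≈ 0.036182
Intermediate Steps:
S = -1/91 (S = 1/(48 - 139) = 1/(-91) = -1/91 ≈ -0.010989)
k(j, r) = -274/91 - r (k(j, r) = -3 + (-1/91 - r) = -274/91 - r)
k(-81, -179)/(-35617) - 1706/(-17989 - 1*23496) = (-274/91 - 1*(-179))/(-35617) - 1706/(-17989 - 1*23496) = (-274/91 + 179)*(-1/35617) - 1706/(-17989 - 23496) = (16015/91)*(-1/35617) - 1706/(-41485) = -16015/3241147 - 1706*(-1/41485) = -16015/3241147 + 1706/41485 = 4865014507/134458983295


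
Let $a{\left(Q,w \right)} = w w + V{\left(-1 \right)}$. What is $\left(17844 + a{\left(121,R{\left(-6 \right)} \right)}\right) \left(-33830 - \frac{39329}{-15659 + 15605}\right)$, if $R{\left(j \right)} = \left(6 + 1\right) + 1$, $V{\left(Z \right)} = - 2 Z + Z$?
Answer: $- \frac{32012176319}{54} \approx -5.9282 \cdot 10^{8}$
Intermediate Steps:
$V{\left(Z \right)} = - Z$
$R{\left(j \right)} = 8$ ($R{\left(j \right)} = 7 + 1 = 8$)
$a{\left(Q,w \right)} = 1 + w^{2}$ ($a{\left(Q,w \right)} = w w - -1 = w^{2} + 1 = 1 + w^{2}$)
$\left(17844 + a{\left(121,R{\left(-6 \right)} \right)}\right) \left(-33830 - \frac{39329}{-15659 + 15605}\right) = \left(17844 + \left(1 + 8^{2}\right)\right) \left(-33830 - \frac{39329}{-15659 + 15605}\right) = \left(17844 + \left(1 + 64\right)\right) \left(-33830 - \frac{39329}{-54}\right) = \left(17844 + 65\right) \left(-33830 - - \frac{39329}{54}\right) = 17909 \left(-33830 + \frac{39329}{54}\right) = 17909 \left(- \frac{1787491}{54}\right) = - \frac{32012176319}{54}$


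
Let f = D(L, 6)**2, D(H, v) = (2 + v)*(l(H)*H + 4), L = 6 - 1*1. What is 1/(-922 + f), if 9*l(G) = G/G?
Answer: 81/32902 ≈ 0.0024619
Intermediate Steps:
L = 5 (L = 6 - 1 = 5)
l(G) = 1/9 (l(G) = (G/G)/9 = (1/9)*1 = 1/9)
D(H, v) = (2 + v)*(4 + H/9) (D(H, v) = (2 + v)*(H/9 + 4) = (2 + v)*(4 + H/9))
f = 107584/81 (f = (8 + 4*6 + (2/9)*5 + (1/9)*5*6)**2 = (8 + 24 + 10/9 + 10/3)**2 = (328/9)**2 = 107584/81 ≈ 1328.2)
1/(-922 + f) = 1/(-922 + 107584/81) = 1/(32902/81) = 81/32902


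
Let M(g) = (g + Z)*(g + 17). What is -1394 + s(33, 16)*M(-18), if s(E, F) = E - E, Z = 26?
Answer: -1394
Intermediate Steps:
s(E, F) = 0
M(g) = (17 + g)*(26 + g) (M(g) = (g + 26)*(g + 17) = (26 + g)*(17 + g) = (17 + g)*(26 + g))
-1394 + s(33, 16)*M(-18) = -1394 + 0*(442 + (-18)² + 43*(-18)) = -1394 + 0*(442 + 324 - 774) = -1394 + 0*(-8) = -1394 + 0 = -1394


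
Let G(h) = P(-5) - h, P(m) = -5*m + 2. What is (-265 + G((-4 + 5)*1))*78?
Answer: -18642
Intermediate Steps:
P(m) = 2 - 5*m
G(h) = 27 - h (G(h) = (2 - 5*(-5)) - h = (2 + 25) - h = 27 - h)
(-265 + G((-4 + 5)*1))*78 = (-265 + (27 - (-4 + 5)))*78 = (-265 + (27 - 1))*78 = (-265 + 26)*78 = -239*78 = -18642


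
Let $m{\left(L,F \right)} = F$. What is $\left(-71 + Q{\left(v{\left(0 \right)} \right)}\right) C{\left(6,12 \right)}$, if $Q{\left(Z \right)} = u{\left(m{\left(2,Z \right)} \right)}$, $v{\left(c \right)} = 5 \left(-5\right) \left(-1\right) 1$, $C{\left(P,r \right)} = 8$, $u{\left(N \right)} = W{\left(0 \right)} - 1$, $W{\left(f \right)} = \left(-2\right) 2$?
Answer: $-608$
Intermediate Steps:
$W{\left(f \right)} = -4$
$u{\left(N \right)} = -5$ ($u{\left(N \right)} = -4 - 1 = -5$)
$v{\left(c \right)} = 25$ ($v{\left(c \right)} = \left(-25\right) \left(-1\right) 1 = 25 \cdot 1 = 25$)
$Q{\left(Z \right)} = -5$
$\left(-71 + Q{\left(v{\left(0 \right)} \right)}\right) C{\left(6,12 \right)} = \left(-71 - 5\right) 8 = \left(-76\right) 8 = -608$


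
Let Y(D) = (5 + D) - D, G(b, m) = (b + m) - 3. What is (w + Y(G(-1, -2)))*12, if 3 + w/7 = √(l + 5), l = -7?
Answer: -192 + 84*I*√2 ≈ -192.0 + 118.79*I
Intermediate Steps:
w = -21 + 7*I*√2 (w = -21 + 7*√(-7 + 5) = -21 + 7*√(-2) = -21 + 7*(I*√2) = -21 + 7*I*√2 ≈ -21.0 + 9.8995*I)
G(b, m) = -3 + b + m
Y(D) = 5
(w + Y(G(-1, -2)))*12 = ((-21 + 7*I*√2) + 5)*12 = (-16 + 7*I*√2)*12 = -192 + 84*I*√2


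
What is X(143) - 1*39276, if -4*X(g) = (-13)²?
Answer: -157273/4 ≈ -39318.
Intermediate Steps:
X(g) = -169/4 (X(g) = -¼*(-13)² = -¼*169 = -169/4)
X(143) - 1*39276 = -169/4 - 1*39276 = -169/4 - 39276 = -157273/4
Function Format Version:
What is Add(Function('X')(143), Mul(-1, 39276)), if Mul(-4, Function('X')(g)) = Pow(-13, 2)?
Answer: Rational(-157273, 4) ≈ -39318.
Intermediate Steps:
Function('X')(g) = Rational(-169, 4) (Function('X')(g) = Mul(Rational(-1, 4), Pow(-13, 2)) = Mul(Rational(-1, 4), 169) = Rational(-169, 4))
Add(Function('X')(143), Mul(-1, 39276)) = Add(Rational(-169, 4), Mul(-1, 39276)) = Add(Rational(-169, 4), -39276) = Rational(-157273, 4)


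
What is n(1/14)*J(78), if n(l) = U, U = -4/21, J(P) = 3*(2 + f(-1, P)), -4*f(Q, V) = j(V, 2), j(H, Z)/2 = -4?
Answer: -16/7 ≈ -2.2857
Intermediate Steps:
j(H, Z) = -8 (j(H, Z) = 2*(-4) = -8)
f(Q, V) = 2 (f(Q, V) = -¼*(-8) = 2)
J(P) = 12 (J(P) = 3*(2 + 2) = 3*4 = 12)
U = -4/21 (U = -4*1/21 = -4/21 ≈ -0.19048)
n(l) = -4/21
n(1/14)*J(78) = -4/21*12 = -16/7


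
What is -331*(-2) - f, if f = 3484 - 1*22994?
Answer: 20172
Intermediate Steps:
f = -19510 (f = 3484 - 22994 = -19510)
-331*(-2) - f = -331*(-2) - 1*(-19510) = 662 + 19510 = 20172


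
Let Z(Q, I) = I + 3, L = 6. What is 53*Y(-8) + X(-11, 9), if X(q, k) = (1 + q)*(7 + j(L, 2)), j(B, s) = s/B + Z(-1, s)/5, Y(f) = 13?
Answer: 1817/3 ≈ 605.67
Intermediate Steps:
Z(Q, I) = 3 + I
j(B, s) = 3/5 + s/5 + s/B (j(B, s) = s/B + (3 + s)/5 = s/B + (3 + s)*(1/5) = s/B + (3/5 + s/5) = 3/5 + s/5 + s/B)
X(q, k) = 25/3 + 25*q/3 (X(q, k) = (1 + q)*(7 + (2 + (1/5)*6*(3 + 2))/6) = (1 + q)*(7 + (2 + (1/5)*6*5)/6) = (1 + q)*(7 + (2 + 6)/6) = (1 + q)*(7 + (1/6)*8) = (1 + q)*(7 + 4/3) = (1 + q)*(25/3) = 25/3 + 25*q/3)
53*Y(-8) + X(-11, 9) = 53*13 + (25/3 + (25/3)*(-11)) = 689 + (25/3 - 275/3) = 689 - 250/3 = 1817/3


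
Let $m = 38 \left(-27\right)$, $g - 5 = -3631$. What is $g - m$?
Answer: $-2600$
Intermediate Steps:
$g = -3626$ ($g = 5 - 3631 = -3626$)
$m = -1026$
$g - m = -3626 - -1026 = -3626 + 1026 = -2600$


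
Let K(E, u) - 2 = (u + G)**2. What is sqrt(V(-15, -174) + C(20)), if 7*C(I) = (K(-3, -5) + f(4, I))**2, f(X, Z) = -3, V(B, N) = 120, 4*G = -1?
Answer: sqrt(2769655)/112 ≈ 14.859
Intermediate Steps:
G = -1/4 (G = (1/4)*(-1) = -1/4 ≈ -0.25000)
K(E, u) = 2 + (-1/4 + u)**2 (K(E, u) = 2 + (u - 1/4)**2 = 2 + (-1/4 + u)**2)
C(I) = 180625/1792 (C(I) = ((2 + (-1 + 4*(-5))**2/16) - 3)**2/7 = ((2 + (-1 - 20)**2/16) - 3)**2/7 = ((2 + (1/16)*(-21)**2) - 3)**2/7 = ((2 + (1/16)*441) - 3)**2/7 = ((2 + 441/16) - 3)**2/7 = (473/16 - 3)**2/7 = (425/16)**2/7 = (1/7)*(180625/256) = 180625/1792)
sqrt(V(-15, -174) + C(20)) = sqrt(120 + 180625/1792) = sqrt(395665/1792) = sqrt(2769655)/112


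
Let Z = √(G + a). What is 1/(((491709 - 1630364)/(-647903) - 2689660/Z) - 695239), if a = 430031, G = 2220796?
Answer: -386815973532727895725761/268927352419493638062279141694 + 282265223852272735*√2650827/134463676209746819031139570847 ≈ -1.4349e-6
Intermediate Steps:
Z = √2650827 (Z = √(2220796 + 430031) = √2650827 ≈ 1628.1)
1/(((491709 - 1630364)/(-647903) - 2689660/Z) - 695239) = 1/(((491709 - 1630364)/(-647903) - 2689660*√2650827/2650827) - 695239) = 1/((-1138655*(-1/647903) - 2689660*√2650827/2650827) - 695239) = 1/((1138655/647903 - 2689660*√2650827/2650827) - 695239) = 1/(-450446295162/647903 - 2689660*√2650827/2650827)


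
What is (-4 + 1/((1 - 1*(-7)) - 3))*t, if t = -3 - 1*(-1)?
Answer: 38/5 ≈ 7.6000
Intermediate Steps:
t = -2 (t = -3 + 1 = -2)
(-4 + 1/((1 - 1*(-7)) - 3))*t = (-4 + 1/((1 - 1*(-7)) - 3))*(-2) = (-4 + 1/((1 + 7) - 3))*(-2) = (-4 + 1/(8 - 3))*(-2) = (-4 + 1/5)*(-2) = (-4 + ⅕)*(-2) = -19/5*(-2) = 38/5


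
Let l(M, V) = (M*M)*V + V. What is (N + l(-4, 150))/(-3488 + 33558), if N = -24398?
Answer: -10924/15035 ≈ -0.72657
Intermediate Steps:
l(M, V) = V + V*M² (l(M, V) = M²*V + V = V*M² + V = V + V*M²)
(N + l(-4, 150))/(-3488 + 33558) = (-24398 + 150*(1 + (-4)²))/(-3488 + 33558) = (-24398 + 150*(1 + 16))/30070 = (-24398 + 150*17)*(1/30070) = (-24398 + 2550)*(1/30070) = -21848*1/30070 = -10924/15035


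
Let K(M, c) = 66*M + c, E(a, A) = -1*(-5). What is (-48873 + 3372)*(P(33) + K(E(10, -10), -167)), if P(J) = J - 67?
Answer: -5869629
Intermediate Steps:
E(a, A) = 5
K(M, c) = c + 66*M
P(J) = -67 + J
(-48873 + 3372)*(P(33) + K(E(10, -10), -167)) = (-48873 + 3372)*((-67 + 33) + (-167 + 66*5)) = -45501*(-34 + (-167 + 330)) = -45501*(-34 + 163) = -45501*129 = -5869629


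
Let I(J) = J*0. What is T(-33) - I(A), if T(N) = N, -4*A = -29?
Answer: -33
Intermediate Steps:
A = 29/4 (A = -¼*(-29) = 29/4 ≈ 7.2500)
I(J) = 0
T(-33) - I(A) = -33 - 1*0 = -33 + 0 = -33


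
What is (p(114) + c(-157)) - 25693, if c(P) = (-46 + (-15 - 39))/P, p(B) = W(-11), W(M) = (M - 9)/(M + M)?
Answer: -44369141/1727 ≈ -25691.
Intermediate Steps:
W(M) = (-9 + M)/(2*M) (W(M) = (-9 + M)/((2*M)) = (-9 + M)*(1/(2*M)) = (-9 + M)/(2*M))
p(B) = 10/11 (p(B) = (1/2)*(-9 - 11)/(-11) = (1/2)*(-1/11)*(-20) = 10/11)
c(P) = -100/P (c(P) = (-46 - 54)/P = -100/P)
(p(114) + c(-157)) - 25693 = (10/11 - 100/(-157)) - 25693 = (10/11 - 100*(-1/157)) - 25693 = (10/11 + 100/157) - 25693 = 2670/1727 - 25693 = -44369141/1727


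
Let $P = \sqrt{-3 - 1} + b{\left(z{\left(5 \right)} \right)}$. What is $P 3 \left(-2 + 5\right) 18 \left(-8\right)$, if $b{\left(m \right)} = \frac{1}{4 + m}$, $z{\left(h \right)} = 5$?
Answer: $-144 - 2592 i \approx -144.0 - 2592.0 i$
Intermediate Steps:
$P = \frac{1}{9} + 2 i$ ($P = \sqrt{-3 - 1} + \frac{1}{4 + 5} = \sqrt{-4} + \frac{1}{9} = 2 i + \frac{1}{9} = \frac{1}{9} + 2 i \approx 0.11111 + 2.0 i$)
$P 3 \left(-2 + 5\right) 18 \left(-8\right) = \left(\frac{1}{9} + 2 i\right) 3 \left(-2 + 5\right) 18 \left(-8\right) = \left(\frac{1}{9} + 2 i\right) 3 \cdot 3 \cdot 18 \left(-8\right) = \left(\frac{1}{9} + 2 i\right) 9 \cdot 18 \left(-8\right) = \left(1 + 18 i\right) 18 \left(-8\right) = \left(18 + 324 i\right) \left(-8\right) = -144 - 2592 i$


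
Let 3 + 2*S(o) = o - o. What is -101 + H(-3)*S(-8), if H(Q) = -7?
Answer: -181/2 ≈ -90.500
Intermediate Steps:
S(o) = -3/2 (S(o) = -3/2 + (o - o)/2 = -3/2 + (½)*0 = -3/2 + 0 = -3/2)
-101 + H(-3)*S(-8) = -101 - 7*(-3/2) = -101 + 21/2 = -181/2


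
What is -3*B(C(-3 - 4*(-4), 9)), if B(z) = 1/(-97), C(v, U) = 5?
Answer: 3/97 ≈ 0.030928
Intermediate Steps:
B(z) = -1/97
-3*B(C(-3 - 4*(-4), 9)) = -3*(-1/97) = 3/97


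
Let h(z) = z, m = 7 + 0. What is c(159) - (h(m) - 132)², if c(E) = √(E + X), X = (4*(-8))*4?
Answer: -15625 + √31 ≈ -15619.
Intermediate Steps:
m = 7
X = -128 (X = -32*4 = -128)
c(E) = √(-128 + E) (c(E) = √(E - 128) = √(-128 + E))
c(159) - (h(m) - 132)² = √(-128 + 159) - (7 - 132)² = √31 - 1*(-125)² = √31 - 1*15625 = √31 - 15625 = -15625 + √31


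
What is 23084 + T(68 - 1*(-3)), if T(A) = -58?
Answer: 23026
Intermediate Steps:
23084 + T(68 - 1*(-3)) = 23084 - 58 = 23026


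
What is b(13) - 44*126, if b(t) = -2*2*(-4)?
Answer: -5528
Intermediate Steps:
b(t) = 16 (b(t) = -4*(-4) = 16)
b(13) - 44*126 = 16 - 44*126 = 16 - 5544 = -5528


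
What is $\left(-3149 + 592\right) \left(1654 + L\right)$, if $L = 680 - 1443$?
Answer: $-2278287$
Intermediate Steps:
$L = -763$
$\left(-3149 + 592\right) \left(1654 + L\right) = \left(-3149 + 592\right) \left(1654 - 763\right) = \left(-2557\right) 891 = -2278287$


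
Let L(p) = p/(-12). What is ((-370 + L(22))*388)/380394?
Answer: -216407/570591 ≈ -0.37927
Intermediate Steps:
L(p) = -p/12 (L(p) = p*(-1/12) = -p/12)
((-370 + L(22))*388)/380394 = ((-370 - 1/12*22)*388)/380394 = ((-370 - 11/6)*388)*(1/380394) = -2231/6*388*(1/380394) = -432814/3*1/380394 = -216407/570591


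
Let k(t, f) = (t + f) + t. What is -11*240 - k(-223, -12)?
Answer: -2182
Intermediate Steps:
k(t, f) = f + 2*t (k(t, f) = (f + t) + t = f + 2*t)
-11*240 - k(-223, -12) = -11*240 - (-12 + 2*(-223)) = -2640 - (-12 - 446) = -2640 - 1*(-458) = -2640 + 458 = -2182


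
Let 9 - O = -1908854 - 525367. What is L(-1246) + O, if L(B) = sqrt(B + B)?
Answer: 2434230 + 2*I*sqrt(623) ≈ 2.4342e+6 + 49.92*I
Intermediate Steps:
O = 2434230 (O = 9 - (-1908854 - 525367) = 9 - 1*(-2434221) = 9 + 2434221 = 2434230)
L(B) = sqrt(2)*sqrt(B) (L(B) = sqrt(2*B) = sqrt(2)*sqrt(B))
L(-1246) + O = sqrt(2)*sqrt(-1246) + 2434230 = sqrt(2)*(I*sqrt(1246)) + 2434230 = 2*I*sqrt(623) + 2434230 = 2434230 + 2*I*sqrt(623)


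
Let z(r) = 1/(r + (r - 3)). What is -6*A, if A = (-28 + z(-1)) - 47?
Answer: 2256/5 ≈ 451.20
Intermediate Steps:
z(r) = 1/(-3 + 2*r) (z(r) = 1/(r + (-3 + r)) = 1/(-3 + 2*r))
A = -376/5 (A = (-28 + 1/(-3 + 2*(-1))) - 47 = (-28 + 1/(-3 - 2)) - 47 = (-28 + 1/(-5)) - 47 = (-28 - ⅕) - 47 = -141/5 - 47 = -376/5 ≈ -75.200)
-6*A = -6*(-376/5) = 2256/5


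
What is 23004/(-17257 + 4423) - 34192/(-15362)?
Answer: 2373130/5476553 ≈ 0.43333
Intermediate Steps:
23004/(-17257 + 4423) - 34192/(-15362) = 23004/(-12834) - 34192*(-1/15362) = 23004*(-1/12834) + 17096/7681 = -1278/713 + 17096/7681 = 2373130/5476553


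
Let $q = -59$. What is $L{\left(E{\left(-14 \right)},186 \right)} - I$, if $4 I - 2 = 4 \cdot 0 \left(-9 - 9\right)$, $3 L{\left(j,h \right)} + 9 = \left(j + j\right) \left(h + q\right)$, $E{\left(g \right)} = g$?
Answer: $- \frac{7133}{6} \approx -1188.8$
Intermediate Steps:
$L{\left(j,h \right)} = -3 + \frac{2 j \left(-59 + h\right)}{3}$ ($L{\left(j,h \right)} = -3 + \frac{\left(j + j\right) \left(h - 59\right)}{3} = -3 + \frac{2 j \left(-59 + h\right)}{3}$)
$I = \frac{1}{2}$ ($I = \frac{1}{2} + \frac{4 \cdot 0 \left(-9 - 9\right)}{4} = \frac{1}{2} + \frac{0 \left(-9 - 9\right)}{4} = \frac{1}{2} + \frac{0 \left(-18\right)}{4} = \frac{1}{2} + \frac{1}{4} \cdot 0 = \frac{1}{2} + 0 = \frac{1}{2} \approx 0.5$)
$L{\left(E{\left(-14 \right)},186 \right)} - I = \left(-3 - - \frac{1652}{3} + \frac{2}{3} \cdot 186 \left(-14\right)\right) - \frac{1}{2} = \left(-3 + \frac{1652}{3} - 1736\right) - \frac{1}{2} = - \frac{3565}{3} - \frac{1}{2} = - \frac{7133}{6}$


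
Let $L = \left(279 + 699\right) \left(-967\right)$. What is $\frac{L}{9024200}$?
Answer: $- \frac{472863}{4512100} \approx -0.1048$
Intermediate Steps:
$L = -945726$ ($L = 978 \left(-967\right) = -945726$)
$\frac{L}{9024200} = - \frac{945726}{9024200} = \left(-945726\right) \frac{1}{9024200} = - \frac{472863}{4512100}$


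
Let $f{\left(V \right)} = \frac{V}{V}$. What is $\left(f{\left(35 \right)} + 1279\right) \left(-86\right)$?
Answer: $-110080$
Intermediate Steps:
$f{\left(V \right)} = 1$
$\left(f{\left(35 \right)} + 1279\right) \left(-86\right) = \left(1 + 1279\right) \left(-86\right) = 1280 \left(-86\right) = -110080$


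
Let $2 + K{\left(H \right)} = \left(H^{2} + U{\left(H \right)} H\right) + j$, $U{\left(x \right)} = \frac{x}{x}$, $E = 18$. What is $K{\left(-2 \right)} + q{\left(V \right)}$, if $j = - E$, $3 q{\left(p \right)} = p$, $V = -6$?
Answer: $-20$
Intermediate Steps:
$q{\left(p \right)} = \frac{p}{3}$
$U{\left(x \right)} = 1$
$j = -18$ ($j = \left(-1\right) 18 = -18$)
$K{\left(H \right)} = -20 + H + H^{2}$ ($K{\left(H \right)} = -2 - \left(18 - H - H^{2}\right) = -2 + \left(-18 + H + H^{2}\right) = -20 + H + H^{2}$)
$K{\left(-2 \right)} + q{\left(V \right)} = \left(-20 - 2 + \left(-2\right)^{2}\right) + \frac{1}{3} \left(-6\right) = \left(-20 - 2 + 4\right) - 2 = -18 - 2 = -20$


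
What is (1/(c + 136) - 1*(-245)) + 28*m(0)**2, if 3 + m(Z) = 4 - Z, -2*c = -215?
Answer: 132953/487 ≈ 273.00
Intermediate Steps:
c = 215/2 (c = -1/2*(-215) = 215/2 ≈ 107.50)
m(Z) = 1 - Z (m(Z) = -3 + (4 - Z) = 1 - Z)
(1/(c + 136) - 1*(-245)) + 28*m(0)**2 = (1/(215/2 + 136) - 1*(-245)) + 28*(1 - 1*0)**2 = (1/(487/2) + 245) + 28*(1 + 0)**2 = (2/487 + 245) + 28*1**2 = 119317/487 + 28*1 = 119317/487 + 28 = 132953/487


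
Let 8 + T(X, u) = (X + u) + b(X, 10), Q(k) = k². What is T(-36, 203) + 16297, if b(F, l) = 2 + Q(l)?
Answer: 16558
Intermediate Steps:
b(F, l) = 2 + l²
T(X, u) = 94 + X + u (T(X, u) = -8 + ((X + u) + (2 + 10²)) = -8 + ((X + u) + (2 + 100)) = -8 + ((X + u) + 102) = -8 + (102 + X + u) = 94 + X + u)
T(-36, 203) + 16297 = (94 - 36 + 203) + 16297 = 261 + 16297 = 16558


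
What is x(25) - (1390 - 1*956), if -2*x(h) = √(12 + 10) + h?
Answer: -893/2 - √22/2 ≈ -448.85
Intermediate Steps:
x(h) = -h/2 - √22/2 (x(h) = -(√(12 + 10) + h)/2 = -(√22 + h)/2 = -(h + √22)/2 = -h/2 - √22/2)
x(25) - (1390 - 1*956) = (-½*25 - √22/2) - (1390 - 1*956) = (-25/2 - √22/2) - (1390 - 956) = (-25/2 - √22/2) - 1*434 = (-25/2 - √22/2) - 434 = -893/2 - √22/2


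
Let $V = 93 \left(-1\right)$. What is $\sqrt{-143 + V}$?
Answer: $2 i \sqrt{59} \approx 15.362 i$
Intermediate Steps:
$V = -93$
$\sqrt{-143 + V} = \sqrt{-143 - 93} = \sqrt{-236} = 2 i \sqrt{59}$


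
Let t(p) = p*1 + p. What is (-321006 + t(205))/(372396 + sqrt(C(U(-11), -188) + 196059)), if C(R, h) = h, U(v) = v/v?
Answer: -119388668016/138678584945 + 4167748*sqrt(1159)/138678584945 ≈ -0.85988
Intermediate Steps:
U(v) = 1
t(p) = 2*p (t(p) = p + p = 2*p)
(-321006 + t(205))/(372396 + sqrt(C(U(-11), -188) + 196059)) = (-321006 + 2*205)/(372396 + sqrt(-188 + 196059)) = (-321006 + 410)/(372396 + sqrt(195871)) = -320596/(372396 + 13*sqrt(1159))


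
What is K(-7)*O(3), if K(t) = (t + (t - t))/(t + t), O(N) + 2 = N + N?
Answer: 2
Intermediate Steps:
O(N) = -2 + 2*N (O(N) = -2 + (N + N) = -2 + 2*N)
K(t) = 1/2 (K(t) = (t + 0)/((2*t)) = t*(1/(2*t)) = 1/2)
K(-7)*O(3) = (-2 + 2*3)/2 = (-2 + 6)/2 = (1/2)*4 = 2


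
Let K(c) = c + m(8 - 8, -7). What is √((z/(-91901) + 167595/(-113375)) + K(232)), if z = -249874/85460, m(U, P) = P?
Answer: √2835572214107565792183672562/3561725265110 ≈ 14.951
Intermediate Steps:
z = -124937/42730 (z = -249874*1/85460 = -124937/42730 ≈ -2.9239)
K(c) = -7 + c (K(c) = c - 7 = -7 + c)
√((z/(-91901) + 167595/(-113375)) + K(232)) = √((-124937/42730/(-91901) + 167595/(-113375)) + (-7 + 232)) = √((-124937/42730*(-1/91901) + 167595*(-1/113375)) + 225) = √((124937/3926929730 - 33519/22675) + 225) = √(-26324784934679/17808626325550 + 225) = √(3980616138314071/17808626325550) = √2835572214107565792183672562/3561725265110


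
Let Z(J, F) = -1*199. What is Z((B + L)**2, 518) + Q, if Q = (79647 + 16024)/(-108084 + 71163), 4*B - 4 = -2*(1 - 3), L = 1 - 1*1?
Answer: -7442950/36921 ≈ -201.59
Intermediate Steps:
L = 0 (L = 1 - 1 = 0)
B = 2 (B = 1 + (-2*(1 - 3))/4 = 1 + (-2*(-2))/4 = 1 + (1/4)*4 = 1 + 1 = 2)
Q = -95671/36921 (Q = 95671/(-36921) = 95671*(-1/36921) = -95671/36921 ≈ -2.5912)
Z(J, F) = -199
Z((B + L)**2, 518) + Q = -199 - 95671/36921 = -7442950/36921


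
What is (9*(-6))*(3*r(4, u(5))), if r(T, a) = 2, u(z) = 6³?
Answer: -324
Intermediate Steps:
u(z) = 216
(9*(-6))*(3*r(4, u(5))) = (9*(-6))*(3*2) = -54*6 = -324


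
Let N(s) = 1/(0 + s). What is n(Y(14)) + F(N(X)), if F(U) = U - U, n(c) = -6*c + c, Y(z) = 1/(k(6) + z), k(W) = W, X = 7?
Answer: -1/4 ≈ -0.25000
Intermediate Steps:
N(s) = 1/s
Y(z) = 1/(6 + z)
n(c) = -5*c
F(U) = 0
n(Y(14)) + F(N(X)) = -5/(6 + 14) + 0 = -5/20 + 0 = -5*1/20 + 0 = -1/4 + 0 = -1/4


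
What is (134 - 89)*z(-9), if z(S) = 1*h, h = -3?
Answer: -135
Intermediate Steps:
z(S) = -3 (z(S) = 1*(-3) = -3)
(134 - 89)*z(-9) = (134 - 89)*(-3) = 45*(-3) = -135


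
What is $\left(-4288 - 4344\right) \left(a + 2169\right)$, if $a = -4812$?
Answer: $22814376$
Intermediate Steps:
$\left(-4288 - 4344\right) \left(a + 2169\right) = \left(-4288 - 4344\right) \left(-4812 + 2169\right) = \left(-8632\right) \left(-2643\right) = 22814376$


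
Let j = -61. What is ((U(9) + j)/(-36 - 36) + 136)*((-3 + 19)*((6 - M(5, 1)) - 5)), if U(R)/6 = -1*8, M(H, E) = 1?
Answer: 0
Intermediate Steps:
U(R) = -48 (U(R) = 6*(-1*8) = 6*(-8) = -48)
((U(9) + j)/(-36 - 36) + 136)*((-3 + 19)*((6 - M(5, 1)) - 5)) = ((-48 - 61)/(-36 - 36) + 136)*((-3 + 19)*((6 - 1*1) - 5)) = (-109/(-72) + 136)*(16*((6 - 1) - 5)) = (-109*(-1/72) + 136)*(16*(5 - 5)) = (109/72 + 136)*(16*0) = (9901/72)*0 = 0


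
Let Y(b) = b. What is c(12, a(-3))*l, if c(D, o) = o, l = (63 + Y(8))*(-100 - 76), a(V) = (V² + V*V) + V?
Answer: -187440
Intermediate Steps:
a(V) = V + 2*V² (a(V) = (V² + V²) + V = 2*V² + V = V + 2*V²)
l = -12496 (l = (63 + 8)*(-100 - 76) = 71*(-176) = -12496)
c(12, a(-3))*l = -3*(1 + 2*(-3))*(-12496) = -3*(1 - 6)*(-12496) = -3*(-5)*(-12496) = 15*(-12496) = -187440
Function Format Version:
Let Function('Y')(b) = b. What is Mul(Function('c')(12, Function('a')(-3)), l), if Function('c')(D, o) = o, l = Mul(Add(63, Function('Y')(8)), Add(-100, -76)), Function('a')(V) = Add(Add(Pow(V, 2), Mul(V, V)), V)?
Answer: -187440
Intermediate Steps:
Function('a')(V) = Add(V, Mul(2, Pow(V, 2))) (Function('a')(V) = Add(Add(Pow(V, 2), Pow(V, 2)), V) = Add(Mul(2, Pow(V, 2)), V) = Add(V, Mul(2, Pow(V, 2))))
l = -12496 (l = Mul(Add(63, 8), Add(-100, -76)) = Mul(71, -176) = -12496)
Mul(Function('c')(12, Function('a')(-3)), l) = Mul(Mul(-3, Add(1, Mul(2, -3))), -12496) = Mul(Mul(-3, Add(1, -6)), -12496) = Mul(Mul(-3, -5), -12496) = Mul(15, -12496) = -187440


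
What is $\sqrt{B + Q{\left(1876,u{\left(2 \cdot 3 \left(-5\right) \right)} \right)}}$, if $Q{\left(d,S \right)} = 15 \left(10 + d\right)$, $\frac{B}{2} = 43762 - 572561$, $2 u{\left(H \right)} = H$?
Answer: $2 i \sqrt{257327} \approx 1014.5 i$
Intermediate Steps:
$u{\left(H \right)} = \frac{H}{2}$
$B = -1057598$ ($B = 2 \left(43762 - 572561\right) = 2 \left(-528799\right) = -1057598$)
$Q{\left(d,S \right)} = 150 + 15 d$
$\sqrt{B + Q{\left(1876,u{\left(2 \cdot 3 \left(-5\right) \right)} \right)}} = \sqrt{-1057598 + \left(150 + 15 \cdot 1876\right)} = \sqrt{-1057598 + \left(150 + 28140\right)} = \sqrt{-1057598 + 28290} = \sqrt{-1029308} = 2 i \sqrt{257327}$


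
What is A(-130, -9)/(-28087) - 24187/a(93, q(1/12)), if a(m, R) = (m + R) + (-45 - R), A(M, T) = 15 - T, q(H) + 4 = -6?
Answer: -679341421/1348176 ≈ -503.90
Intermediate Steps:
q(H) = -10 (q(H) = -4 - 6 = -10)
a(m, R) = -45 + m (a(m, R) = (R + m) + (-45 - R) = -45 + m)
A(-130, -9)/(-28087) - 24187/a(93, q(1/12)) = (15 - 1*(-9))/(-28087) - 24187/(-45 + 93) = (15 + 9)*(-1/28087) - 24187/48 = 24*(-1/28087) - 24187*1/48 = -24/28087 - 24187/48 = -679341421/1348176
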